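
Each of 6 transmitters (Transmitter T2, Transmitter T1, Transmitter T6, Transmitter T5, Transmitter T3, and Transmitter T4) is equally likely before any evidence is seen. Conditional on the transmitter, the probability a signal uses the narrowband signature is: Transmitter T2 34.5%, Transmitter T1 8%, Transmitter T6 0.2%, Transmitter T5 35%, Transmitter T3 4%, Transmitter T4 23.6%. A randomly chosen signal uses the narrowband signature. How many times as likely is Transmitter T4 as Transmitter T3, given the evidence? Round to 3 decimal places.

With a uniform prior (1/6 each), posterior ∝ likelihood:
  Transmitter T2: 0.345
  Transmitter T1: 0.08
  Transmitter T6: 0.002
  Transmitter T5: 0.35
  Transmitter T3: 0.04
  Transmitter T4: 0.236
Sum = 1.053.
The ratio is 0.236 / 0.04 (the normalizer cancels) = 5.900.

5.900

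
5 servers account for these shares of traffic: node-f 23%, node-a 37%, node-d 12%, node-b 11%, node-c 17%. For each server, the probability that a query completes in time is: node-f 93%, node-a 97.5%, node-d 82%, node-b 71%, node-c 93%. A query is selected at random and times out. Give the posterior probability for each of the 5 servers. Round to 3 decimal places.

Taking complements, P(timeout | each) = node-f 0.07, node-a 0.025, node-d 0.18, node-b 0.29, node-c 0.07.
Compute prior × likelihood for every hypothesis:
  node-f: 0.23 × 0.07 = 0.0161
  node-a: 0.37 × 0.025 = 0.00925
  node-d: 0.12 × 0.18 = 0.0216
  node-b: 0.11 × 0.29 = 0.0319
  node-c: 0.17 × 0.07 = 0.0119
Total = 0.09075.
P(node-f | timeout) = 0.0161/0.09075 ≈ 0.177
P(node-a | timeout) = 0.00925/0.09075 ≈ 0.102
P(node-d | timeout) = 0.0216/0.09075 ≈ 0.238
P(node-b | timeout) = 0.0319/0.09075 ≈ 0.352
P(node-c | timeout) = 0.0119/0.09075 ≈ 0.131
(Check: 0.177+0.102+0.238+0.352+0.131 = 1.000.)

node-f 0.177, node-a 0.102, node-d 0.238, node-b 0.352, node-c 0.131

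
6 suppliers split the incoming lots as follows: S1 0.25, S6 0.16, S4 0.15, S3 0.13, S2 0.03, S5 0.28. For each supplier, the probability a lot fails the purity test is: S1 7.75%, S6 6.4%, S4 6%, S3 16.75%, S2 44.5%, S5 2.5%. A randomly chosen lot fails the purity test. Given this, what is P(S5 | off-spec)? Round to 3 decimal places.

0.087

Prior × likelihood for each hypothesis:
  S1: 0.25 × 0.0775 = 0.019375
  S6: 0.16 × 0.064 = 0.01024
  S4: 0.15 × 0.06 = 0.009
  S3: 0.13 × 0.1675 = 0.021775
  S2: 0.03 × 0.445 = 0.01335
  S5: 0.28 × 0.025 = 0.007
Total = 0.08074.
P(S5 | evidence) = 0.007 / 0.08074 ≈ 0.087.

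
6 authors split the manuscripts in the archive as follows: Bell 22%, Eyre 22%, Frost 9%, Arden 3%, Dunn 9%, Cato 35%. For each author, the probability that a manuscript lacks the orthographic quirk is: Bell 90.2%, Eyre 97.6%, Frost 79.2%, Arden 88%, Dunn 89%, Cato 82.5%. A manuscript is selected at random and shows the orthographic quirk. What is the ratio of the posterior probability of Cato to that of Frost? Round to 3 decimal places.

Taking complements, P(quirk | each) = Bell 0.098, Eyre 0.024, Frost 0.208, Arden 0.12, Dunn 0.11, Cato 0.175.
Unnormalized posteriors (prior × likelihood):
  Bell: 0.22 × 0.098 = 0.02156
  Eyre: 0.22 × 0.024 = 0.00528
  Frost: 0.09 × 0.208 = 0.01872
  Arden: 0.03 × 0.12 = 0.0036
  Dunn: 0.09 × 0.11 = 0.0099
  Cato: 0.35 × 0.175 = 0.06125
Sum = 0.12031.
The ratio is 0.06125 / 0.01872 (the normalizer cancels) = 3.272.

3.272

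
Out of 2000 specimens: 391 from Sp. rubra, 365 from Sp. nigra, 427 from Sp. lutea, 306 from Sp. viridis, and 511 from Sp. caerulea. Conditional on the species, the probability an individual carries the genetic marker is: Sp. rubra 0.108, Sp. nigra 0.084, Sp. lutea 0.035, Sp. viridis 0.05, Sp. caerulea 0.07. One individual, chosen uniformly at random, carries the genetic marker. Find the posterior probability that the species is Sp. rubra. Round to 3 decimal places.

0.304

By Bayes' rule, posterior ∝ prior × likelihood:
  Sp. rubra: 0.1955 × 0.108 = 0.021114
  Sp. nigra: 0.1825 × 0.084 = 0.01533
  Sp. lutea: 0.2135 × 0.035 = 0.0074725
  Sp. viridis: 0.153 × 0.05 = 0.00765
  Sp. caerulea: 0.2555 × 0.07 = 0.017885
Sum = 0.0694515.
P(Sp. rubra | evidence) = 0.021114 / 0.0694515 ≈ 0.304.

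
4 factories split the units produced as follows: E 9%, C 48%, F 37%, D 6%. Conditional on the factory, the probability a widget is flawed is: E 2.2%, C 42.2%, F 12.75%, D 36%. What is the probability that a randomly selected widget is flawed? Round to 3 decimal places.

By Bayes' rule, posterior ∝ prior × likelihood:
  E: 0.09 × 0.022 = 0.00198
  C: 0.48 × 0.422 = 0.20256
  F: 0.37 × 0.1275 = 0.047175
  D: 0.06 × 0.36 = 0.0216
P(flawed) = 0.00198 + 0.20256 + 0.047175 + 0.0216 = 0.273315 → 0.273.

0.273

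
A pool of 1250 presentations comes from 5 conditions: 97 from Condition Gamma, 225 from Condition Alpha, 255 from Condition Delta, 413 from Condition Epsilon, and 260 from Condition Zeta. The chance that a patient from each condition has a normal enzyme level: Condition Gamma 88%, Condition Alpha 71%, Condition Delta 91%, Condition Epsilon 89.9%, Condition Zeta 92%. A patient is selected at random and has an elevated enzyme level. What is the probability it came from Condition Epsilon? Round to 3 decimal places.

Taking complements, P(elevated | each) = Condition Gamma 0.12, Condition Alpha 0.29, Condition Delta 0.09, Condition Epsilon 0.101, Condition Zeta 0.08.
Compute prior × likelihood for every hypothesis:
  Condition Gamma: 0.0776 × 0.12 = 0.009312
  Condition Alpha: 0.18 × 0.29 = 0.0522
  Condition Delta: 0.204 × 0.09 = 0.01836
  Condition Epsilon: 0.3304 × 0.101 = 0.0333704
  Condition Zeta: 0.208 × 0.08 = 0.01664
Normalizing constant = 0.1298824.
P(Condition Epsilon | evidence) = 0.0333704 / 0.1298824 ≈ 0.257.

0.257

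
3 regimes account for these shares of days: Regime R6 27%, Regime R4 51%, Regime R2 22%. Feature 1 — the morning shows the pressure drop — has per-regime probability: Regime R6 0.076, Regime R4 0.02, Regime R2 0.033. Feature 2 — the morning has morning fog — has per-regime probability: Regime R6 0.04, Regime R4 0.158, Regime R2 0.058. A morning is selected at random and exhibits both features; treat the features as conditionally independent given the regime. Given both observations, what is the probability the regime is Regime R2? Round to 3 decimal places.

0.148

By Bayes' rule, posterior ∝ prior × likelihood:
  Regime R6: 0.27 × 0.076 × 0.04 = 0.0008208
  Regime R4: 0.51 × 0.02 × 0.158 = 0.0016116
  Regime R2: 0.22 × 0.033 × 0.058 = 0.00042108
Normalizing constant = 0.00285348.
P(Regime R2 | evidence) = 0.00042108 / 0.00285348 ≈ 0.148.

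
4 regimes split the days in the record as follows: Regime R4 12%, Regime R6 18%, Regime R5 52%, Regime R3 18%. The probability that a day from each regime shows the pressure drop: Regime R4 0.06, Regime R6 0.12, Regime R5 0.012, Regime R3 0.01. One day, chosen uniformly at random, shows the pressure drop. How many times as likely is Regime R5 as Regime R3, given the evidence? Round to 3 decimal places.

3.467

Unnormalized posteriors (prior × likelihood):
  Regime R4: 0.12 × 0.06 = 0.0072
  Regime R6: 0.18 × 0.12 = 0.0216
  Regime R5: 0.52 × 0.012 = 0.00624
  Regime R3: 0.18 × 0.01 = 0.0018
Total = 0.03684.
The ratio is 0.00624 / 0.0018 (the normalizer cancels) = 3.467.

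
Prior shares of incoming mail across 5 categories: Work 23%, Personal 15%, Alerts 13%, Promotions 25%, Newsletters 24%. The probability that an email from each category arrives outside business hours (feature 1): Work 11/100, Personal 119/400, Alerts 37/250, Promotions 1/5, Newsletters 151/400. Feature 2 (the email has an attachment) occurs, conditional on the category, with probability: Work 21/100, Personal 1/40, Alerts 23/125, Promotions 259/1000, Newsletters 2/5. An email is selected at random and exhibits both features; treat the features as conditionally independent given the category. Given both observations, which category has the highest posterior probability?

Prior × likelihood for each hypothesis:
  Work: 0.23 × 0.11 × 0.21 = 0.005313
  Personal: 0.15 × 0.2975 × 0.025 = 0.001115625
  Alerts: 0.13 × 0.148 × 0.184 = 0.00354016
  Promotions: 0.25 × 0.2 × 0.259 = 0.01295
  Newsletters: 0.24 × 0.3775 × 0.4 = 0.03624
Normalizing constant = 0.059158785.
Largest term belongs to Newsletters, so Newsletters is most probable.

Newsletters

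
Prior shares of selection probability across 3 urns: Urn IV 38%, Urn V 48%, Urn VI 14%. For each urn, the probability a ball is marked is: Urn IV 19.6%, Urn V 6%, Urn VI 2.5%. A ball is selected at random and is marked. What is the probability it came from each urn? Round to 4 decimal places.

Urn IV 0.6975, Urn V 0.2697, Urn VI 0.0328

Unnormalized posteriors (prior × likelihood):
  Urn IV: 0.38 × 0.196 = 0.07448
  Urn V: 0.48 × 0.06 = 0.0288
  Urn VI: 0.14 × 0.025 = 0.0035
Sum = 0.10678.
P(Urn IV | marked) = 0.07448/0.10678 ≈ 0.6975
P(Urn V | marked) = 0.0288/0.10678 ≈ 0.2697
P(Urn VI | marked) = 0.0035/0.10678 ≈ 0.0328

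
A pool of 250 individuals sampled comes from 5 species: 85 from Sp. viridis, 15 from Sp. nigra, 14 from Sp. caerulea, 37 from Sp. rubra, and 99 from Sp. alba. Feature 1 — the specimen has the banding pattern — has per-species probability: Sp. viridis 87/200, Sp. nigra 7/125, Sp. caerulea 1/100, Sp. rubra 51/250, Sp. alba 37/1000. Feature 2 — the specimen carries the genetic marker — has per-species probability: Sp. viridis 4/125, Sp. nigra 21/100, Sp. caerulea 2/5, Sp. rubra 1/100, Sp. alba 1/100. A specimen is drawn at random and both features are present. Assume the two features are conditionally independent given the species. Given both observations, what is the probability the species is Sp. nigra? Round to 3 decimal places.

Prior × likelihood for each hypothesis:
  Sp. viridis: 0.34 × 0.435 × 0.032 = 0.0047328
  Sp. nigra: 0.06 × 0.056 × 0.21 = 0.0007056
  Sp. caerulea: 0.056 × 0.01 × 0.4 = 0.000224
  Sp. rubra: 0.148 × 0.204 × 0.01 = 0.00030192
  Sp. alba: 0.396 × 0.037 × 0.01 = 0.00014652
Sum = 0.00611084.
P(Sp. nigra | evidence) = 0.0007056 / 0.00611084 ≈ 0.115.

0.115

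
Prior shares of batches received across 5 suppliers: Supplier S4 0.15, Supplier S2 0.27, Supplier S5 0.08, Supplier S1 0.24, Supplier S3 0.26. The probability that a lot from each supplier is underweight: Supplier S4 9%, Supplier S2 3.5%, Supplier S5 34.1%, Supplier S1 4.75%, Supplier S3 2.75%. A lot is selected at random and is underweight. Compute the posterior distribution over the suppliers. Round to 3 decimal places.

By Bayes' rule, posterior ∝ prior × likelihood:
  Supplier S4: 0.15 × 0.09 = 0.0135
  Supplier S2: 0.27 × 0.035 = 0.00945
  Supplier S5: 0.08 × 0.341 = 0.02728
  Supplier S1: 0.24 × 0.0475 = 0.0114
  Supplier S3: 0.26 × 0.0275 = 0.00715
Total = 0.06878.
P(Supplier S4 | underweight) = 0.0135/0.06878 ≈ 0.196
P(Supplier S2 | underweight) = 0.00945/0.06878 ≈ 0.137
P(Supplier S5 | underweight) = 0.02728/0.06878 ≈ 0.397
P(Supplier S1 | underweight) = 0.0114/0.06878 ≈ 0.166
P(Supplier S3 | underweight) = 0.00715/0.06878 ≈ 0.104

Supplier S4 0.196, Supplier S2 0.137, Supplier S5 0.397, Supplier S1 0.166, Supplier S3 0.104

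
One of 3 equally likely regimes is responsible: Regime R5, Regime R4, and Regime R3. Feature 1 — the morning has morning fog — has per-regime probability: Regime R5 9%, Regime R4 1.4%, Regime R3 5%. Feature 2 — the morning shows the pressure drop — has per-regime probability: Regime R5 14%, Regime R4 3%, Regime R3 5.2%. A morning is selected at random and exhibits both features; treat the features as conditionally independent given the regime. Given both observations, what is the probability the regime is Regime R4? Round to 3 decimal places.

0.027

With a uniform prior (1/3 each), posterior ∝ likelihood:
  Regime R5: 0.09 × 0.14 = 0.0126
  Regime R4: 0.014 × 0.03 = 0.00042
  Regime R3: 0.05 × 0.052 = 0.0026
Normalizing constant = 0.01562.
P(Regime R4 | evidence) = 0.00042 / 0.01562 ≈ 0.027.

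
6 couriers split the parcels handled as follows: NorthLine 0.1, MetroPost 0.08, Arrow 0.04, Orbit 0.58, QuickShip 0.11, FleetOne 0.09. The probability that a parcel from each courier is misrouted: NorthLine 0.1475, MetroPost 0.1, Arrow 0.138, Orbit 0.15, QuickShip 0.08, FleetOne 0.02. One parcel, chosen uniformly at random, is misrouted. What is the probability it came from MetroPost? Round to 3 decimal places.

0.064

Compute prior × likelihood for every hypothesis:
  NorthLine: 0.1 × 0.1475 = 0.01475
  MetroPost: 0.08 × 0.1 = 0.008
  Arrow: 0.04 × 0.138 = 0.00552
  Orbit: 0.58 × 0.15 = 0.087
  QuickShip: 0.11 × 0.08 = 0.0088
  FleetOne: 0.09 × 0.02 = 0.0018
Total = 0.12587.
P(MetroPost | evidence) = 0.008 / 0.12587 ≈ 0.064.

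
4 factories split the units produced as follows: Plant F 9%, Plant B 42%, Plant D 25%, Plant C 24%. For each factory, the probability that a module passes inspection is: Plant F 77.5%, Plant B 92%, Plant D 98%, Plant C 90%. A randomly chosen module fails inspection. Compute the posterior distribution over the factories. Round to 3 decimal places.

Taking complements, P(nonconforming | each) = Plant F 0.225, Plant B 0.08, Plant D 0.02, Plant C 0.1.
Compute prior × likelihood for every hypothesis:
  Plant F: 0.09 × 0.225 = 0.02025
  Plant B: 0.42 × 0.08 = 0.0336
  Plant D: 0.25 × 0.02 = 0.005
  Plant C: 0.24 × 0.1 = 0.024
Normalizing constant = 0.08285.
P(Plant F | nonconforming) = 0.02025/0.08285 ≈ 0.244
P(Plant B | nonconforming) = 0.0336/0.08285 ≈ 0.406
P(Plant D | nonconforming) = 0.005/0.08285 ≈ 0.060
P(Plant C | nonconforming) = 0.024/0.08285 ≈ 0.290

Plant F 0.244, Plant B 0.406, Plant D 0.060, Plant C 0.290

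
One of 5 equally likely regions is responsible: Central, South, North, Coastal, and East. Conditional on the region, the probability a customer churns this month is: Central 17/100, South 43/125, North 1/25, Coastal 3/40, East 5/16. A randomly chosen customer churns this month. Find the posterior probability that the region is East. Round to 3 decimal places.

0.332

Since the prior is uniform, the posterior is proportional to the likelihood:
  Central: 0.17
  South: 0.344
  North: 0.04
  Coastal: 0.075
  East: 0.3125
Total = 0.9415.
P(East | evidence) = 0.3125 / 0.9415 ≈ 0.332.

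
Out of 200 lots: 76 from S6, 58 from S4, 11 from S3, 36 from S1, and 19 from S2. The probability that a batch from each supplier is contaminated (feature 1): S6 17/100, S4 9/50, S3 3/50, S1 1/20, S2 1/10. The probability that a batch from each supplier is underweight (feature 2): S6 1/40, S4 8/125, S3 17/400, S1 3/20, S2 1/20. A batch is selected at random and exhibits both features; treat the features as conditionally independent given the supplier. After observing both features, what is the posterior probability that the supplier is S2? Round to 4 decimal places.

0.0686

Unnormalized posteriors (prior × likelihood):
  S6: 0.38 × 0.17 × 0.025 = 0.001615
  S4: 0.29 × 0.18 × 0.064 = 0.0033408
  S3: 0.055 × 0.06 × 0.0425 = 0.00014025
  S1: 0.18 × 0.05 × 0.15 = 0.00135
  S2: 0.095 × 0.1 × 0.05 = 0.000475
Normalizing constant = 0.00692105.
P(S2 | evidence) = 0.000475 / 0.00692105 ≈ 0.0686.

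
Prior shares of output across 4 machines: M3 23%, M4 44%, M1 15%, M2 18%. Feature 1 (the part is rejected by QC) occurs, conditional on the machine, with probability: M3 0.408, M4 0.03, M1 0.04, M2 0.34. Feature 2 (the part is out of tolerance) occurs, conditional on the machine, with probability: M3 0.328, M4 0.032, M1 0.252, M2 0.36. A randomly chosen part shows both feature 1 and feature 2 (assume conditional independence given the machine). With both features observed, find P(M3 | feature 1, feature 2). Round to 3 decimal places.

0.562

Unnormalized posteriors (prior × likelihood):
  M3: 0.23 × 0.408 × 0.328 = 0.03077952
  M4: 0.44 × 0.03 × 0.032 = 0.0004224
  M1: 0.15 × 0.04 × 0.252 = 0.001512
  M2: 0.18 × 0.34 × 0.36 = 0.022032
Total = 0.05474592.
P(M3 | evidence) = 0.03077952 / 0.05474592 ≈ 0.562.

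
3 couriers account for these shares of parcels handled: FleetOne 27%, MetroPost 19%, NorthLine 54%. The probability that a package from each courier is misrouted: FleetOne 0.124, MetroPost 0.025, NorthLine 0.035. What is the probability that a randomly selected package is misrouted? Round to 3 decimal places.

Prior × likelihood for each hypothesis:
  FleetOne: 0.27 × 0.124 = 0.03348
  MetroPost: 0.19 × 0.025 = 0.00475
  NorthLine: 0.54 × 0.035 = 0.0189
P(misrouted) = 0.03348 + 0.00475 + 0.0189 = 0.05713 → 0.057.

0.057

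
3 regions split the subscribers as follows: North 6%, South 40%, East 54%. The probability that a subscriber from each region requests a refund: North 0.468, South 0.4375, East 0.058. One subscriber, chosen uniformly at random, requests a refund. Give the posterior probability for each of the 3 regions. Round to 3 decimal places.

North 0.120, South 0.747, East 0.134

By Bayes' rule, posterior ∝ prior × likelihood:
  North: 0.06 × 0.468 = 0.02808
  South: 0.4 × 0.4375 = 0.175
  East: 0.54 × 0.058 = 0.03132
Total = 0.2344.
P(North | refund) = 0.02808/0.2344 ≈ 0.120
P(South | refund) = 0.175/0.2344 ≈ 0.747
P(East | refund) = 0.03132/0.2344 ≈ 0.134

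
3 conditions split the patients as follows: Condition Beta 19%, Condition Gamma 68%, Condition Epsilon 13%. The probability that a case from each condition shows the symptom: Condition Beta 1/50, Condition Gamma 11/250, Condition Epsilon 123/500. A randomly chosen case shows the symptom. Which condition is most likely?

Condition Epsilon

Compute prior × likelihood for every hypothesis:
  Condition Beta: 0.19 × 0.02 = 0.0038
  Condition Gamma: 0.68 × 0.044 = 0.02992
  Condition Epsilon: 0.13 × 0.246 = 0.03198
Normalizing constant = 0.0657.
Largest term belongs to Condition Epsilon, so Condition Epsilon is most probable.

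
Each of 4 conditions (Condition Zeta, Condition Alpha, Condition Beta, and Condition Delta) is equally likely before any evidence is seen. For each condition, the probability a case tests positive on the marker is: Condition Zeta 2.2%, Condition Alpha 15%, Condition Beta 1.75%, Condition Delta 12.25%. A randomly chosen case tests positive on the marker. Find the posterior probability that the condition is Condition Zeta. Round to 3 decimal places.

With a uniform prior (1/4 each), posterior ∝ likelihood:
  Condition Zeta: 0.022
  Condition Alpha: 0.15
  Condition Beta: 0.0175
  Condition Delta: 0.1225
Normalizing constant = 0.312.
P(Condition Zeta | evidence) = 0.022 / 0.312 ≈ 0.071.

0.071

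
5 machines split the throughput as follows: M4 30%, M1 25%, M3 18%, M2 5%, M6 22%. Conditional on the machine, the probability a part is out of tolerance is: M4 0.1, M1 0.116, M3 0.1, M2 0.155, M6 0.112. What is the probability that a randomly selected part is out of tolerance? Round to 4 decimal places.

Compute prior × likelihood for every hypothesis:
  M4: 0.3 × 0.1 = 0.03
  M1: 0.25 × 0.116 = 0.029
  M3: 0.18 × 0.1 = 0.018
  M2: 0.05 × 0.155 = 0.00775
  M6: 0.22 × 0.112 = 0.02464
P(oversize) = 0.03 + 0.029 + 0.018 + 0.00775 + 0.02464 = 0.10939 → 0.1094.

0.1094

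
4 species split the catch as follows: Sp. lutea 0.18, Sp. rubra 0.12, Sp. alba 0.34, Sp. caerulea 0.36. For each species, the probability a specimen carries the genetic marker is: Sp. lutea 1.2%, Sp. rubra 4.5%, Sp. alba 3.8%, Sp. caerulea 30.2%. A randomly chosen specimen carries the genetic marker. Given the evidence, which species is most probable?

Sp. caerulea

Unnormalized posteriors (prior × likelihood):
  Sp. lutea: 0.18 × 0.012 = 0.00216
  Sp. rubra: 0.12 × 0.045 = 0.0054
  Sp. alba: 0.34 × 0.038 = 0.01292
  Sp. caerulea: 0.36 × 0.302 = 0.10872
Normalizing constant = 0.1292.
Largest term belongs to Sp. caerulea, so Sp. caerulea is most probable.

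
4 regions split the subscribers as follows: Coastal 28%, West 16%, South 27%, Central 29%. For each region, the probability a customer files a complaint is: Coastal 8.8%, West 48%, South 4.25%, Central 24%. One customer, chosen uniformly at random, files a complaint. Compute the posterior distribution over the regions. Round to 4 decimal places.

Coastal 0.1350, West 0.4208, South 0.0629, Central 0.3813

Prior × likelihood for each hypothesis:
  Coastal: 0.28 × 0.088 = 0.02464
  West: 0.16 × 0.48 = 0.0768
  South: 0.27 × 0.0425 = 0.011475
  Central: 0.29 × 0.24 = 0.0696
Normalizing constant = 0.182515.
P(Coastal | complaint) = 0.02464/0.182515 ≈ 0.1350
P(West | complaint) = 0.0768/0.182515 ≈ 0.4208
P(South | complaint) = 0.011475/0.182515 ≈ 0.0629
P(Central | complaint) = 0.0696/0.182515 ≈ 0.3813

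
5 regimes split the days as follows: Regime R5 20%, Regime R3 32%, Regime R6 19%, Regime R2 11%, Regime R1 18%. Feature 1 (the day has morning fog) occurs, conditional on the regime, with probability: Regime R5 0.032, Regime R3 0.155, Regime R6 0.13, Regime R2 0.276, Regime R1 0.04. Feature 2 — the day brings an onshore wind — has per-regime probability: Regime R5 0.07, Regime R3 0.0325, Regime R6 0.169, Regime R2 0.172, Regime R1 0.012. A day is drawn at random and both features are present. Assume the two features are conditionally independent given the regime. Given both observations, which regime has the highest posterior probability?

Regime R2

Unnormalized posteriors (prior × likelihood):
  Regime R5: 0.2 × 0.032 × 0.07 = 0.000448
  Regime R3: 0.32 × 0.155 × 0.0325 = 0.001612
  Regime R6: 0.19 × 0.13 × 0.169 = 0.0041743
  Regime R2: 0.11 × 0.276 × 0.172 = 0.00522192
  Regime R1: 0.18 × 0.04 × 0.012 = 0.0000864
Total = 0.01154262.
Largest term belongs to Regime R2, so Regime R2 is most probable.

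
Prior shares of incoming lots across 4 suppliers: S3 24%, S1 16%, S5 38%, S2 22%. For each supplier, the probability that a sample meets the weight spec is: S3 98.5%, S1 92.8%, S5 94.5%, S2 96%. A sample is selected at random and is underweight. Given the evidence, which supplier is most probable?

S5

Taking complements, P(underweight | each) = S3 0.015, S1 0.072, S5 0.055, S2 0.04.
Prior × likelihood for each hypothesis:
  S3: 0.24 × 0.015 = 0.0036
  S1: 0.16 × 0.072 = 0.01152
  S5: 0.38 × 0.055 = 0.0209
  S2: 0.22 × 0.04 = 0.0088
Total = 0.04482.
Largest term belongs to S5, so S5 is most probable.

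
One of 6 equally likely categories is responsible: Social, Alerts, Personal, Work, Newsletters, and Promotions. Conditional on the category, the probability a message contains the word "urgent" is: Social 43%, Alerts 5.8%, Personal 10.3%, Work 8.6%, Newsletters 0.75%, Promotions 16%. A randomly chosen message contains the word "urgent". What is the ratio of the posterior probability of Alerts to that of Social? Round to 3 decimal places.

With a uniform prior (1/6 each), posterior ∝ likelihood:
  Social: 0.43
  Alerts: 0.058
  Personal: 0.103
  Work: 0.086
  Newsletters: 0.0075
  Promotions: 0.16
Sum = 0.8445.
The ratio is 0.058 / 0.43 (the normalizer cancels) = 0.135.

0.135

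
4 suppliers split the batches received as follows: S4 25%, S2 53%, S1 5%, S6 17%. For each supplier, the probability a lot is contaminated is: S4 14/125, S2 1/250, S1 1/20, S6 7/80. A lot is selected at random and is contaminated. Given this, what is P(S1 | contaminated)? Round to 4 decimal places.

Compute prior × likelihood for every hypothesis:
  S4: 0.25 × 0.112 = 0.028
  S2: 0.53 × 0.004 = 0.00212
  S1: 0.05 × 0.05 = 0.0025
  S6: 0.17 × 0.0875 = 0.014875
Sum = 0.047495.
P(S1 | evidence) = 0.0025 / 0.047495 ≈ 0.0526.

0.0526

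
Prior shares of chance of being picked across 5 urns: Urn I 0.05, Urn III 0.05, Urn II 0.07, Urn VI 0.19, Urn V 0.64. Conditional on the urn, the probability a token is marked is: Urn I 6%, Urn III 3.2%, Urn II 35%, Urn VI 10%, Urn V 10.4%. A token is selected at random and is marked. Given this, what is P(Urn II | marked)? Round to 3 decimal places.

0.214

Prior × likelihood for each hypothesis:
  Urn I: 0.05 × 0.06 = 0.003
  Urn III: 0.05 × 0.032 = 0.0016
  Urn II: 0.07 × 0.35 = 0.0245
  Urn VI: 0.19 × 0.1 = 0.019
  Urn V: 0.64 × 0.104 = 0.06656
Normalizing constant = 0.11466.
P(Urn II | evidence) = 0.0245 / 0.11466 ≈ 0.214.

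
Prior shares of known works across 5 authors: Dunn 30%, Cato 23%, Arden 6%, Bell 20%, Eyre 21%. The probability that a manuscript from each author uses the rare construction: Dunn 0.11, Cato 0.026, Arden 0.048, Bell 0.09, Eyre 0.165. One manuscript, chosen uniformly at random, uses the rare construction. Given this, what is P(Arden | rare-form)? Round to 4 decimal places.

By Bayes' rule, posterior ∝ prior × likelihood:
  Dunn: 0.3 × 0.11 = 0.033
  Cato: 0.23 × 0.026 = 0.00598
  Arden: 0.06 × 0.048 = 0.00288
  Bell: 0.2 × 0.09 = 0.018
  Eyre: 0.21 × 0.165 = 0.03465
Sum = 0.09451.
P(Arden | evidence) = 0.00288 / 0.09451 ≈ 0.0305.

0.0305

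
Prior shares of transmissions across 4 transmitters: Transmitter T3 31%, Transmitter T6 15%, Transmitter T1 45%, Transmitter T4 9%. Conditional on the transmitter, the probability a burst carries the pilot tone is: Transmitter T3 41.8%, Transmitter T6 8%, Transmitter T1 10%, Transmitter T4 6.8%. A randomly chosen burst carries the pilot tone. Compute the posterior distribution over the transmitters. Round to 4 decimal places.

Transmitter T3 0.6724, Transmitter T6 0.0623, Transmitter T1 0.2335, Transmitter T4 0.0318

Prior × likelihood for each hypothesis:
  Transmitter T3: 0.31 × 0.418 = 0.12958
  Transmitter T6: 0.15 × 0.08 = 0.012
  Transmitter T1: 0.45 × 0.1 = 0.045
  Transmitter T4: 0.09 × 0.068 = 0.00612
Total = 0.1927.
P(Transmitter T3 | pilot) = 0.12958/0.1927 ≈ 0.6724
P(Transmitter T6 | pilot) = 0.012/0.1927 ≈ 0.0623
P(Transmitter T1 | pilot) = 0.045/0.1927 ≈ 0.2335
P(Transmitter T4 | pilot) = 0.00612/0.1927 ≈ 0.0318
(Check: 0.6724+0.0623+0.2335+0.0318 = 1.0000.)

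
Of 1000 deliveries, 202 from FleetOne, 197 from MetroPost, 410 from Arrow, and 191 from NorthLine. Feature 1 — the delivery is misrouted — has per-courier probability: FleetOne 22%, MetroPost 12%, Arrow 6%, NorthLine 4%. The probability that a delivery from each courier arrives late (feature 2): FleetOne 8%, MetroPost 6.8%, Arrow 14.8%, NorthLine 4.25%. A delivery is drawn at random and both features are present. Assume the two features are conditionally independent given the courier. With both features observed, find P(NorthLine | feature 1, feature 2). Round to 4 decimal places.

0.0356

Prior × likelihood for each hypothesis:
  FleetOne: 0.202 × 0.22 × 0.08 = 0.0035552
  MetroPost: 0.197 × 0.12 × 0.068 = 0.00160752
  Arrow: 0.41 × 0.06 × 0.148 = 0.0036408
  NorthLine: 0.191 × 0.04 × 0.0425 = 0.0003247
Total = 0.00912822.
P(NorthLine | evidence) = 0.0003247 / 0.00912822 ≈ 0.0356.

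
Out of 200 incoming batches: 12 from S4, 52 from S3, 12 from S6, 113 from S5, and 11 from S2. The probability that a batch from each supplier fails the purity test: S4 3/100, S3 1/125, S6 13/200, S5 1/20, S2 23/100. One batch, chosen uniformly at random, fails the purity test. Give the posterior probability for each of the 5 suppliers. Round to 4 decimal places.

Compute prior × likelihood for every hypothesis:
  S4: 0.06 × 0.03 = 0.0018
  S3: 0.26 × 0.008 = 0.00208
  S6: 0.06 × 0.065 = 0.0039
  S5: 0.565 × 0.05 = 0.02825
  S2: 0.055 × 0.23 = 0.01265
Total = 0.04868.
P(S4 | off-spec) = 0.0018/0.04868 ≈ 0.0370
P(S3 | off-spec) = 0.00208/0.04868 ≈ 0.0427
P(S6 | off-spec) = 0.0039/0.04868 ≈ 0.0801
P(S5 | off-spec) = 0.02825/0.04868 ≈ 0.5803
P(S2 | off-spec) = 0.01265/0.04868 ≈ 0.2599
(Check: 0.0370+0.0427+0.0801+0.5803+0.2599 = 1.0000.)

S4 0.0370, S3 0.0427, S6 0.0801, S5 0.5803, S2 0.2599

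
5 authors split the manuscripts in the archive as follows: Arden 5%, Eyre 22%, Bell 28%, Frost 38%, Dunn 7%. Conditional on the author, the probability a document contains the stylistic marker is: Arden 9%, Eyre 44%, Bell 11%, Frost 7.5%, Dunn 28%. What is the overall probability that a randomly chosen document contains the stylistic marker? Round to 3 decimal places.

0.180

Unnormalized posteriors (prior × likelihood):
  Arden: 0.05 × 0.09 = 0.0045
  Eyre: 0.22 × 0.44 = 0.0968
  Bell: 0.28 × 0.11 = 0.0308
  Frost: 0.38 × 0.075 = 0.0285
  Dunn: 0.07 × 0.28 = 0.0196
P(marker) = 0.0045 + 0.0968 + 0.0308 + 0.0285 + 0.0196 = 0.1802 → 0.180.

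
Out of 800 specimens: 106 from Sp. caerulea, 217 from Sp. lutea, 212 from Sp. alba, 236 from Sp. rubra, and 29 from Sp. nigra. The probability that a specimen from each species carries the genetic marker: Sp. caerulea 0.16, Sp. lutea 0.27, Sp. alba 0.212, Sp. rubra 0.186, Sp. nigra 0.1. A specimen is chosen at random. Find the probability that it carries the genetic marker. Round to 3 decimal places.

Unnormalized posteriors (prior × likelihood):
  Sp. caerulea: 0.1325 × 0.16 = 0.0212
  Sp. lutea: 0.27125 × 0.27 = 0.0732375
  Sp. alba: 0.265 × 0.212 = 0.05618
  Sp. rubra: 0.295 × 0.186 = 0.05487
  Sp. nigra: 0.03625 × 0.1 = 0.003625
P(marker) = 0.0212 + 0.0732375 + 0.05618 + 0.05487 + 0.003625 = 0.2091125 → 0.209.

0.209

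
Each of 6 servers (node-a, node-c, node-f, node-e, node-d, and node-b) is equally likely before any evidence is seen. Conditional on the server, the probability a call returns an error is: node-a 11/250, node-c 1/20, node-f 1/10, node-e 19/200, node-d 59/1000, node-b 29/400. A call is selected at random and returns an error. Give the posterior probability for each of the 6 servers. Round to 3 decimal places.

With a uniform prior (1/6 each), posterior ∝ likelihood:
  node-a: 0.044
  node-c: 0.05
  node-f: 0.1
  node-e: 0.095
  node-d: 0.059
  node-b: 0.0725
Total = 0.4205.
P(node-a | error) = 0.044/0.4205 ≈ 0.105
P(node-c | error) = 0.05/0.4205 ≈ 0.119
P(node-f | error) = 0.1/0.4205 ≈ 0.238
P(node-e | error) = 0.095/0.4205 ≈ 0.226
P(node-d | error) = 0.059/0.4205 ≈ 0.140
P(node-b | error) = 0.0725/0.4205 ≈ 0.172

node-a 0.105, node-c 0.119, node-f 0.238, node-e 0.226, node-d 0.140, node-b 0.172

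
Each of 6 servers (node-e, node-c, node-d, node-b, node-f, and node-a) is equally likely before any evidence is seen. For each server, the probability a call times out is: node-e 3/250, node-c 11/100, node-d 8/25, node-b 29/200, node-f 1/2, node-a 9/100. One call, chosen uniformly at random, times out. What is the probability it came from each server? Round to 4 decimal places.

node-e 0.0102, node-c 0.0935, node-d 0.2719, node-b 0.1232, node-f 0.4248, node-a 0.0765

With a uniform prior (1/6 each), posterior ∝ likelihood:
  node-e: 0.012
  node-c: 0.11
  node-d: 0.32
  node-b: 0.145
  node-f: 0.5
  node-a: 0.09
Total = 1.177.
P(node-e | timeout) = 0.012/1.177 ≈ 0.0102
P(node-c | timeout) = 0.11/1.177 ≈ 0.0935
P(node-d | timeout) = 0.32/1.177 ≈ 0.2719
P(node-b | timeout) = 0.145/1.177 ≈ 0.1232
P(node-f | timeout) = 0.5/1.177 ≈ 0.4248
P(node-a | timeout) = 0.09/1.177 ≈ 0.0765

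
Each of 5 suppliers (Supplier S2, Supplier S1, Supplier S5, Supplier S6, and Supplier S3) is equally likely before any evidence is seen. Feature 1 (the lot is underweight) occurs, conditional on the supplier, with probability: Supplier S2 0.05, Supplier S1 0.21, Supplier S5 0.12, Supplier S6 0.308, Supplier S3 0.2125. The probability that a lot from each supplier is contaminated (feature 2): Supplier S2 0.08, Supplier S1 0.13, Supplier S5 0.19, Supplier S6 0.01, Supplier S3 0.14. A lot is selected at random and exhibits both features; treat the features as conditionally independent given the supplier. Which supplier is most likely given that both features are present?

Since the prior is uniform, the posterior is proportional to the likelihood:
  Supplier S2: 0.05 × 0.08 = 0.004
  Supplier S1: 0.21 × 0.13 = 0.0273
  Supplier S5: 0.12 × 0.19 = 0.0228
  Supplier S6: 0.308 × 0.01 = 0.00308
  Supplier S3: 0.2125 × 0.14 = 0.02975
Normalizing constant = 0.08693.
Largest term belongs to Supplier S3, so Supplier S3 is most probable.

Supplier S3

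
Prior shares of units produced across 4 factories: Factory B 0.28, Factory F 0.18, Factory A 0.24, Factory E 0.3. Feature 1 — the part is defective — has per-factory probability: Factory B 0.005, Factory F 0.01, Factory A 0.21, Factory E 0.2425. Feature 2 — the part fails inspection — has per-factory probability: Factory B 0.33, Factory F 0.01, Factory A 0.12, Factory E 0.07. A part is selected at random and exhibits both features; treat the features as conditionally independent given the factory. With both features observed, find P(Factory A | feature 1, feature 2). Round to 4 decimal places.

Prior × likelihood for each hypothesis:
  Factory B: 0.28 × 0.005 × 0.33 = 0.000462
  Factory F: 0.18 × 0.01 × 0.01 = 0.000018
  Factory A: 0.24 × 0.21 × 0.12 = 0.006048
  Factory E: 0.3 × 0.2425 × 0.07 = 0.0050925
Sum = 0.0116205.
P(Factory A | evidence) = 0.006048 / 0.0116205 ≈ 0.5205.

0.5205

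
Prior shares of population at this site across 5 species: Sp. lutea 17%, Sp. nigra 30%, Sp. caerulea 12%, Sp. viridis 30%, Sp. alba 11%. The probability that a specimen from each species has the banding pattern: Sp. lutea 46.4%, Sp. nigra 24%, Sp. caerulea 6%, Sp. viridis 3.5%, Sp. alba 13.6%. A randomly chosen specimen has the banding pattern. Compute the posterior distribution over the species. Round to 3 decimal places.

Sp. lutea 0.430, Sp. nigra 0.392, Sp. caerulea 0.039, Sp. viridis 0.057, Sp. alba 0.082

Unnormalized posteriors (prior × likelihood):
  Sp. lutea: 0.17 × 0.464 = 0.07888
  Sp. nigra: 0.3 × 0.24 = 0.072
  Sp. caerulea: 0.12 × 0.06 = 0.0072
  Sp. viridis: 0.3 × 0.035 = 0.0105
  Sp. alba: 0.11 × 0.136 = 0.01496
Total = 0.18354.
P(Sp. lutea | banded) = 0.07888/0.18354 ≈ 0.430
P(Sp. nigra | banded) = 0.072/0.18354 ≈ 0.392
P(Sp. caerulea | banded) = 0.0072/0.18354 ≈ 0.039
P(Sp. viridis | banded) = 0.0105/0.18354 ≈ 0.057
P(Sp. alba | banded) = 0.01496/0.18354 ≈ 0.082
(Check: 0.430+0.392+0.039+0.057+0.082 = 1.000.)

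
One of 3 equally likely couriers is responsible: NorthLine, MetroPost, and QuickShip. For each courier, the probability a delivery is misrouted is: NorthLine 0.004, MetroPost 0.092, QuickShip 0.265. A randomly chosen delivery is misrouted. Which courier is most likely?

QuickShip

Since the prior is uniform, the posterior is proportional to the likelihood:
  NorthLine: 0.004
  MetroPost: 0.092
  QuickShip: 0.265
Sum = 0.361.
Largest term belongs to QuickShip, so QuickShip is most probable.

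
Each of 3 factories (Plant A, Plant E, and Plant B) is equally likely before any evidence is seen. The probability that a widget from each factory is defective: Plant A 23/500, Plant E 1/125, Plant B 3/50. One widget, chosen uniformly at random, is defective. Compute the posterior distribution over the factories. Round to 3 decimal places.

With a uniform prior (1/3 each), posterior ∝ likelihood:
  Plant A: 0.046
  Plant E: 0.008
  Plant B: 0.06
Total = 0.114.
P(Plant A | defective) = 0.046/0.114 ≈ 0.404
P(Plant E | defective) = 0.008/0.114 ≈ 0.070
P(Plant B | defective) = 0.06/0.114 ≈ 0.526

Plant A 0.404, Plant E 0.070, Plant B 0.526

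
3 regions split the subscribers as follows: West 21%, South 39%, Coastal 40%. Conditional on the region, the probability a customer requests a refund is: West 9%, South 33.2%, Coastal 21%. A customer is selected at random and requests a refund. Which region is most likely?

South

Prior × likelihood for each hypothesis:
  West: 0.21 × 0.09 = 0.0189
  South: 0.39 × 0.332 = 0.12948
  Coastal: 0.4 × 0.21 = 0.084
Normalizing constant = 0.23238.
Largest term belongs to South, so South is most probable.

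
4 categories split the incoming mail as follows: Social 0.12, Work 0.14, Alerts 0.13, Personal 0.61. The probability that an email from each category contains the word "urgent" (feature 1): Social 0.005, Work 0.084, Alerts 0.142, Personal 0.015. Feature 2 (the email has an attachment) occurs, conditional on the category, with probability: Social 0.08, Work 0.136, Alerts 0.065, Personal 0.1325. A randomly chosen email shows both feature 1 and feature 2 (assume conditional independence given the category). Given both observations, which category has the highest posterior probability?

Work

Unnormalized posteriors (prior × likelihood):
  Social: 0.12 × 0.005 × 0.08 = 0.000048
  Work: 0.14 × 0.084 × 0.136 = 0.00159936
  Alerts: 0.13 × 0.142 × 0.065 = 0.0011999
  Personal: 0.61 × 0.015 × 0.1325 = 0.001212375
Total = 0.004059635.
Largest term belongs to Work, so Work is most probable.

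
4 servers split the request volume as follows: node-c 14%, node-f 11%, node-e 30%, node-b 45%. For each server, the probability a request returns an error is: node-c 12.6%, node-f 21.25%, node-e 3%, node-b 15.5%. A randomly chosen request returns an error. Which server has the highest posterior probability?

Unnormalized posteriors (prior × likelihood):
  node-c: 0.14 × 0.126 = 0.01764
  node-f: 0.11 × 0.2125 = 0.023375
  node-e: 0.3 × 0.03 = 0.009
  node-b: 0.45 × 0.155 = 0.06975
Normalizing constant = 0.119765.
Largest term belongs to node-b, so node-b is most probable.

node-b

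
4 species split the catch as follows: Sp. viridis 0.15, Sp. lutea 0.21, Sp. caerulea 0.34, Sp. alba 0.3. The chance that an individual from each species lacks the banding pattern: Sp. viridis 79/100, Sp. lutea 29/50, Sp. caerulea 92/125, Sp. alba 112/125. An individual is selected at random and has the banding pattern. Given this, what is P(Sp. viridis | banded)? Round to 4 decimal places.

Taking complements, P(banded | each) = Sp. viridis 0.21, Sp. lutea 0.42, Sp. caerulea 0.264, Sp. alba 0.104.
Prior × likelihood for each hypothesis:
  Sp. viridis: 0.15 × 0.21 = 0.0315
  Sp. lutea: 0.21 × 0.42 = 0.0882
  Sp. caerulea: 0.34 × 0.264 = 0.08976
  Sp. alba: 0.3 × 0.104 = 0.0312
Normalizing constant = 0.24066.
P(Sp. viridis | evidence) = 0.0315 / 0.24066 ≈ 0.1309.

0.1309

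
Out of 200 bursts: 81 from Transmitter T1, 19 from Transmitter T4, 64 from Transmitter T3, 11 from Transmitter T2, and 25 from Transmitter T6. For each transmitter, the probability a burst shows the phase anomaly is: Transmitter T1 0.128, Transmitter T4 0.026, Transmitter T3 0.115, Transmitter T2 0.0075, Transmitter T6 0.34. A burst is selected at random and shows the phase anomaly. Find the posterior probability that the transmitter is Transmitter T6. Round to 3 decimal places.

Compute prior × likelihood for every hypothesis:
  Transmitter T1: 0.405 × 0.128 = 0.05184
  Transmitter T4: 0.095 × 0.026 = 0.00247
  Transmitter T3: 0.32 × 0.115 = 0.0368
  Transmitter T2: 0.055 × 0.0075 = 0.0004125
  Transmitter T6: 0.125 × 0.34 = 0.0425
Sum = 0.1340225.
P(Transmitter T6 | evidence) = 0.0425 / 0.1340225 ≈ 0.317.

0.317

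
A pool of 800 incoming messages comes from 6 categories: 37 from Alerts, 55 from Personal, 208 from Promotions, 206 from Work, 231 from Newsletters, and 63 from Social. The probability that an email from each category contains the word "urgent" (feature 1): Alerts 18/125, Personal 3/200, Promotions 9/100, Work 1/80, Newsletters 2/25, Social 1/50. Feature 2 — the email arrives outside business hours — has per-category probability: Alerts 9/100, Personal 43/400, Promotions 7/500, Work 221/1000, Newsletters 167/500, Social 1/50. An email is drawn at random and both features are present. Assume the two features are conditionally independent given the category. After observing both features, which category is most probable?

Unnormalized posteriors (prior × likelihood):
  Alerts: 0.04625 × 0.144 × 0.09 = 0.0005994
  Personal: 0.06875 × 0.015 × 0.1075 = 0.000110859375
  Promotions: 0.26 × 0.09 × 0.014 = 0.0003276
  Work: 0.2575 × 0.0125 × 0.221 = 0.00071134375
  Newsletters: 0.28875 × 0.08 × 0.334 = 0.0077154
  Social: 0.07875 × 0.02 × 0.02 = 0.0000315
Sum = 0.009496103125.
Largest term belongs to Newsletters, so Newsletters is most probable.

Newsletters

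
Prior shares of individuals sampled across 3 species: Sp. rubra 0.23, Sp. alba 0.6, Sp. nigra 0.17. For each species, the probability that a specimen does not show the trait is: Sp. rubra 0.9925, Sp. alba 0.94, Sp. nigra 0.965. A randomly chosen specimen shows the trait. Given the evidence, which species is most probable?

Taking complements, P(trait | each) = Sp. rubra 0.0075, Sp. alba 0.06, Sp. nigra 0.035.
Compute prior × likelihood for every hypothesis:
  Sp. rubra: 0.23 × 0.0075 = 0.001725
  Sp. alba: 0.6 × 0.06 = 0.036
  Sp. nigra: 0.17 × 0.035 = 0.00595
Sum = 0.043675.
Largest term belongs to Sp. alba, so Sp. alba is most probable.

Sp. alba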